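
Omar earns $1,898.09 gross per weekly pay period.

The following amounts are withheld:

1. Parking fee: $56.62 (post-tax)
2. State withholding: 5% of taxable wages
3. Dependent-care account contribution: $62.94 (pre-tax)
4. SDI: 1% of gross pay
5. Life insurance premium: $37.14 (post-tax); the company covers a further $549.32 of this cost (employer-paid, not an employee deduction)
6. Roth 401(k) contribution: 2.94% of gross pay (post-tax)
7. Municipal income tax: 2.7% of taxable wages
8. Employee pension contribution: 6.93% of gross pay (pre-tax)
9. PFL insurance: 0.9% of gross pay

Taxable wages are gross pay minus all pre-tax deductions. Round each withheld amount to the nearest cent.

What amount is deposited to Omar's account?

$1,386.81

Dependent-care account contribution: $62.94
Employee pension contribution: $1,898.09 × 0.0693 = $131.54
Pre-tax total = $62.94 + $131.54 = $194.48
Taxable wages = $1,898.09 − $194.48 = $1,703.61
Municipal income tax: $1,703.61 × 0.027 = $46.00
State withholding: $1,703.61 × 0.05 = $85.18
PFL insurance: $1,898.09 × 0.009 = $17.08
SDI: $1,898.09 × 0.01 = $18.98
Life insurance premium: $37.14
Parking fee: $56.62
Roth 401(k) contribution: $1,898.09 × 0.0294 = $55.80
(Employer's $549.32 toward life insurance premium is not withheld from the employee.)
Total deductions = $62.94 + $131.54 + $46.00 + $85.18 + $17.08 + $18.98 + $37.14 + $56.62 + $55.80 = $511.28
Net pay = $1,898.09 − $511.28 = $1,386.81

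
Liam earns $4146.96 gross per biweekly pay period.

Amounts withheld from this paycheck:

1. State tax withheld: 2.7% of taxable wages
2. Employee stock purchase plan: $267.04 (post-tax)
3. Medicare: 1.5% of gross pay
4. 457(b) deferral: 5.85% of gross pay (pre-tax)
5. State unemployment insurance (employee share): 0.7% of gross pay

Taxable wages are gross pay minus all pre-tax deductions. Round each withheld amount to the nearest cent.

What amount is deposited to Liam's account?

457(b) deferral: $4146.96 × 0.0585 = $242.60
Taxable wages = $4146.96 − $242.60 = $3904.36
State tax withheld: $3904.36 × 0.027 = $105.42
State unemployment insurance (employee share): $4146.96 × 0.007 = $29.03
Medicare: $4146.96 × 0.015 = $62.20
Employee stock purchase plan: $267.04
Total deductions = $242.60 + $105.42 + $29.03 + $62.20 + $267.04 = $706.29
Net pay = $4146.96 − $706.29 = $3440.67

$3440.67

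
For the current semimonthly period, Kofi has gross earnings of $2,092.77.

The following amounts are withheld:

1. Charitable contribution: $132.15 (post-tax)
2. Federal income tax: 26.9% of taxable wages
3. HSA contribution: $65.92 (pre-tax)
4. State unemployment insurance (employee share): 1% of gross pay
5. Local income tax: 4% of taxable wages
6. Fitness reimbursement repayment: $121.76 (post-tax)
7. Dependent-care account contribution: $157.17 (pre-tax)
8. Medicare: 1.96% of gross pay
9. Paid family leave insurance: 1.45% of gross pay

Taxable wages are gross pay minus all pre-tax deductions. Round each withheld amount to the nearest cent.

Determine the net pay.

HSA contribution: $65.92
Dependent-care account contribution: $157.17
Pre-tax total = $65.92 + $157.17 = $223.09
Taxable wages = $2,092.77 − $223.09 = $1,869.68
Local income tax: $1,869.68 × 0.04 = $74.79
Federal income tax: $1,869.68 × 0.269 = $502.94
Medicare: $2,092.77 × 0.0196 = $41.02
State unemployment insurance (employee share): $2,092.77 × 0.01 = $20.93
Paid family leave insurance: $2,092.77 × 0.0145 = $30.35
Fitness reimbursement repayment: $121.76
Charitable contribution: $132.15
Total deductions = $65.92 + $157.17 + $74.79 + $502.94 + $41.02 + $20.93 + $30.35 + $121.76 + $132.15 = $1,147.03
Net pay = $2,092.77 − $1,147.03 = $945.74

$945.74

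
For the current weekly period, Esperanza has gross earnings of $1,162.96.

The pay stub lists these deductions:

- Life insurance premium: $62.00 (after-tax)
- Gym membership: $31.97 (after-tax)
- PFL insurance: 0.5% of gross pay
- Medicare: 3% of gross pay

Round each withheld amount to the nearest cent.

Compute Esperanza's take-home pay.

$1,028.29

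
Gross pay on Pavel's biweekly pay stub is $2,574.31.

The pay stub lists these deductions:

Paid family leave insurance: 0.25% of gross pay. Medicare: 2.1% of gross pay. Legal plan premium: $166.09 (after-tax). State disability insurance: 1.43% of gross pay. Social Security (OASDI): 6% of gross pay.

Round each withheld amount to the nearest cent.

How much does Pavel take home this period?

Social Security (OASDI): $2,574.31 × 0.06 = $154.46
Paid family leave insurance: $2,574.31 × 0.0025 = $6.44
Medicare: $2,574.31 × 0.021 = $54.06
State disability insurance: $2,574.31 × 0.0143 = $36.81
Legal plan premium: $166.09
Total deductions = $154.46 + $6.44 + $54.06 + $36.81 + $166.09 = $417.86
Net pay = $2,574.31 − $417.86 = $2,156.45

$2,156.45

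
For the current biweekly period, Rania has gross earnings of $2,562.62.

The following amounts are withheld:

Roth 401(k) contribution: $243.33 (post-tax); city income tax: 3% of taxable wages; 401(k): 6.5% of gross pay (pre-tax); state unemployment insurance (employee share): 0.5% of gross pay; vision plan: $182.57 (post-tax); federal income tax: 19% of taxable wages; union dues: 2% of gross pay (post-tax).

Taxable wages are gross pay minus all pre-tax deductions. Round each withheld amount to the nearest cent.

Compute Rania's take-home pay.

401(k): $2,562.62 × 0.065 = $166.57
Taxable wages = $2,562.62 − $166.57 = $2,396.05
Federal income tax: $2,396.05 × 0.19 = $455.25
City income tax: $2,396.05 × 0.03 = $71.88
State unemployment insurance (employee share): $2,562.62 × 0.005 = $12.81
Union dues: $2,562.62 × 0.02 = $51.25
Vision plan: $182.57
Roth 401(k) contribution: $243.33
Total deductions = $166.57 + $455.25 + $71.88 + $12.81 + $51.25 + $182.57 + $243.33 = $1,183.66
Net pay = $2,562.62 − $1,183.66 = $1,378.96

$1,378.96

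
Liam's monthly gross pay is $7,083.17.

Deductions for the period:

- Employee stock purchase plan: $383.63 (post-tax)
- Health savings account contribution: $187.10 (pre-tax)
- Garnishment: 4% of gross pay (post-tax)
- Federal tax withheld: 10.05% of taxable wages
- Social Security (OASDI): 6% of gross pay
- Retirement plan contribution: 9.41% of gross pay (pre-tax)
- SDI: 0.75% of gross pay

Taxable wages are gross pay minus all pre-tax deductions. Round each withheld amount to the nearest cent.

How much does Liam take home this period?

Retirement plan contribution: $7,083.17 × 0.0941 = $666.53
Health savings account contribution: $187.10
Pre-tax total = $666.53 + $187.10 = $853.63
Taxable wages = $7,083.17 − $853.63 = $6,229.54
Federal tax withheld: $6,229.54 × 0.1005 = $626.07
Social Security (OASDI): $7,083.17 × 0.06 = $424.99
SDI: $7,083.17 × 0.0075 = $53.12
Employee stock purchase plan: $383.63
Garnishment: $7,083.17 × 0.04 = $283.33
Total deductions = $666.53 + $187.10 + $626.07 + $424.99 + $53.12 + $383.63 + $283.33 = $2,624.77
Net pay = $7,083.17 − $2,624.77 = $4,458.40

$4,458.40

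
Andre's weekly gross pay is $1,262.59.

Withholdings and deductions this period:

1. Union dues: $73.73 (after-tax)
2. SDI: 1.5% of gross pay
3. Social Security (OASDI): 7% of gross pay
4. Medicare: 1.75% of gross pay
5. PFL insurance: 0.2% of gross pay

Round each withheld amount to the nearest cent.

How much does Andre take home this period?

$1,056.91

Medicare: $1,262.59 × 0.0175 = $22.10
PFL insurance: $1,262.59 × 0.002 = $2.53
Social Security (OASDI): $1,262.59 × 0.07 = $88.38
SDI: $1,262.59 × 0.015 = $18.94
Union dues: $73.73
Total deductions = $22.10 + $2.53 + $88.38 + $18.94 + $73.73 = $205.68
Net pay = $1,262.59 − $205.68 = $1,056.91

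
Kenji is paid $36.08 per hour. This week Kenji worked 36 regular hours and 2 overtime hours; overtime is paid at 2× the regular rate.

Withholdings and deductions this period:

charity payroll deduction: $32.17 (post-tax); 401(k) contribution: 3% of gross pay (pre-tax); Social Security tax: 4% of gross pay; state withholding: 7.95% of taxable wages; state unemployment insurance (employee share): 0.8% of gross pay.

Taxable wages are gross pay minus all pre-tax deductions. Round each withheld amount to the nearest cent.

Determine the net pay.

$1,187.16

Regular pay: 36 × $36.08 = $1,298.88
Overtime pay: 2 × $36.08 × 2 = $144.32
Gross pay = $1,298.88 + $144.32 = $1,443.20
401(k) contribution: $1,443.20 × 0.03 = $43.30
Taxable wages = $1,443.20 − $43.30 = $1,399.90
State withholding: $1,399.90 × 0.0795 = $111.29
State unemployment insurance (employee share): $1,443.20 × 0.008 = $11.55
Social Security tax: $1,443.20 × 0.04 = $57.73
Charity payroll deduction: $32.17
Total deductions = $43.30 + $111.29 + $11.55 + $57.73 + $32.17 = $256.04
Net pay = $1,443.20 − $256.04 = $1,187.16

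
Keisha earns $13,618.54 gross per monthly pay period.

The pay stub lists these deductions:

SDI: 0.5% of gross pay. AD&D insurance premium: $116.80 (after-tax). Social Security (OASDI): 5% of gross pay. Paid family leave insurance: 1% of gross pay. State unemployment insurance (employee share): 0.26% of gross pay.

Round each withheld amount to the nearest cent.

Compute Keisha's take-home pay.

$12,581.12

SDI: $13,618.54 × 0.005 = $68.09
State unemployment insurance (employee share): $13,618.54 × 0.0026 = $35.41
Social Security (OASDI): $13,618.54 × 0.05 = $680.93
Paid family leave insurance: $13,618.54 × 0.01 = $136.19
AD&D insurance premium: $116.80
Total deductions = $68.09 + $35.41 + $680.93 + $136.19 + $116.80 = $1,037.42
Net pay = $13,618.54 − $1,037.42 = $12,581.12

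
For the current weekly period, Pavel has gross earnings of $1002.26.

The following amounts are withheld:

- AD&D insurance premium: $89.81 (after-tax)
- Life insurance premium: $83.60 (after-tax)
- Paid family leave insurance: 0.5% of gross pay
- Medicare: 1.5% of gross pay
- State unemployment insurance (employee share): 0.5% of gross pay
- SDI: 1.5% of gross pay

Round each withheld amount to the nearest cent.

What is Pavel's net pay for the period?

$788.77

State unemployment insurance (employee share): $1002.26 × 0.005 = $5.01
SDI: $1002.26 × 0.015 = $15.03
Medicare: $1002.26 × 0.015 = $15.03
Paid family leave insurance: $1002.26 × 0.005 = $5.01
AD&D insurance premium: $89.81
Life insurance premium: $83.60
Total deductions = $5.01 + $15.03 + $15.03 + $5.01 + $89.81 + $83.60 = $213.49
Net pay = $1002.26 − $213.49 = $788.77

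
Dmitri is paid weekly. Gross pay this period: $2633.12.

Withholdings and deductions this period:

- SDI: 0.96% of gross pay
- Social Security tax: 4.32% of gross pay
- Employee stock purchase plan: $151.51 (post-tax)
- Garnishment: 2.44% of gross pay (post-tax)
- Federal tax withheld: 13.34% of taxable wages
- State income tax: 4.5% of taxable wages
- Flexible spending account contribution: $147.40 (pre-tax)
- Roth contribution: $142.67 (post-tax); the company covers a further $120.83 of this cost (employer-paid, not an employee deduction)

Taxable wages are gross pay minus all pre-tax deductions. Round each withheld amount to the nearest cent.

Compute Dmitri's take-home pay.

Flexible spending account contribution: $147.40
Taxable wages = $2633.12 − $147.40 = $2485.72
Federal tax withheld: $2485.72 × 0.1334 = $331.60
State income tax: $2485.72 × 0.045 = $111.86
SDI: $2633.12 × 0.0096 = $25.28
Social Security tax: $2633.12 × 0.0432 = $113.75
Employee stock purchase plan: $151.51
Garnishment: $2633.12 × 0.0244 = $64.25
Roth contribution: $142.67
(Employer's $120.83 toward Roth contribution is not withheld from the employee.)
Total deductions = $147.40 + $331.60 + $111.86 + $25.28 + $113.75 + $151.51 + $64.25 + $142.67 = $1088.32
Net pay = $2633.12 − $1088.32 = $1544.80

$1544.80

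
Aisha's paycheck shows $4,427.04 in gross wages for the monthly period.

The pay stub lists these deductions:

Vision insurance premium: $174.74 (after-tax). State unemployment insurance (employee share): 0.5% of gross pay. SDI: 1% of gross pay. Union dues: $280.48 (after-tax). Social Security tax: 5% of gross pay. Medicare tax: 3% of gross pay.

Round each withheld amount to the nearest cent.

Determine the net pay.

State unemployment insurance (employee share): $4,427.04 × 0.005 = $22.14
Social Security tax: $4,427.04 × 0.05 = $221.35
Medicare tax: $4,427.04 × 0.03 = $132.81
SDI: $4,427.04 × 0.01 = $44.27
Union dues: $280.48
Vision insurance premium: $174.74
Total deductions = $22.14 + $221.35 + $132.81 + $44.27 + $280.48 + $174.74 = $875.79
Net pay = $4,427.04 − $875.79 = $3,551.25

$3,551.25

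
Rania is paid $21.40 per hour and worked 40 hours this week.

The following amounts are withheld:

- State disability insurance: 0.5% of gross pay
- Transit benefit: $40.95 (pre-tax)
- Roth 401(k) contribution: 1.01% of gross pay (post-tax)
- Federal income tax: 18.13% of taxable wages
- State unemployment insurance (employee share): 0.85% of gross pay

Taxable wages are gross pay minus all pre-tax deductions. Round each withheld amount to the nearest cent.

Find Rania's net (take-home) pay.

$647.07

Gross pay: 40 × $21.40 = $856.00
Transit benefit: $40.95
Taxable wages = $856.00 − $40.95 = $815.05
Federal income tax: $815.05 × 0.1813 = $147.77
State unemployment insurance (employee share): $856.00 × 0.0085 = $7.28
State disability insurance: $856.00 × 0.005 = $4.28
Roth 401(k) contribution: $856.00 × 0.0101 = $8.65
Total deductions = $40.95 + $147.77 + $7.28 + $4.28 + $8.65 = $208.93
Net pay = $856.00 − $208.93 = $647.07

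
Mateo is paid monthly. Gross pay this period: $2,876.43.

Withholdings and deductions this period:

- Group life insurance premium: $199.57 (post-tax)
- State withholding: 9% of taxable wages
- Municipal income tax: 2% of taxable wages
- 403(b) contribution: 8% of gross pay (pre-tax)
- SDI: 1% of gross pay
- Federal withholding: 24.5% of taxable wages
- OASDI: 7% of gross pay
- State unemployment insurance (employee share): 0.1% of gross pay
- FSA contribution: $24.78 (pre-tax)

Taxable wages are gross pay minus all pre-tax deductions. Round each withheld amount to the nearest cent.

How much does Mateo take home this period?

$1,258.33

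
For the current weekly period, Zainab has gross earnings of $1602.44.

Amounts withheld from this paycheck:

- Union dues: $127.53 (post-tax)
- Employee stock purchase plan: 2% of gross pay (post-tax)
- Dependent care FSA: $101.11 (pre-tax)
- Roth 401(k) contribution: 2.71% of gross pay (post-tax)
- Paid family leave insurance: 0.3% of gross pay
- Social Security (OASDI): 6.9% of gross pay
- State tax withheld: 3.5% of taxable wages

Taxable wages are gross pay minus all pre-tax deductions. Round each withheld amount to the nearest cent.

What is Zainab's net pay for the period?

$1130.39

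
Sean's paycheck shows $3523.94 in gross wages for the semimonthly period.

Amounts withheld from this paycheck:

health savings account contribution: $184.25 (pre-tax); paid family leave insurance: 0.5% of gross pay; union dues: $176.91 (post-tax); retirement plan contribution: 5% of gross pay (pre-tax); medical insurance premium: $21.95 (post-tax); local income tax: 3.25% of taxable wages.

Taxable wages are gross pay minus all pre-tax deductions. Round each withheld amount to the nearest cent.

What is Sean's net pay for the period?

$2844.20

Health savings account contribution: $184.25
Retirement plan contribution: $3523.94 × 0.05 = $176.20
Pre-tax total = $184.25 + $176.20 = $360.45
Taxable wages = $3523.94 − $360.45 = $3163.49
Local income tax: $3163.49 × 0.0325 = $102.81
Paid family leave insurance: $3523.94 × 0.005 = $17.62
Medical insurance premium: $21.95
Union dues: $176.91
Total deductions = $184.25 + $176.20 + $102.81 + $17.62 + $21.95 + $176.91 = $679.74
Net pay = $3523.94 − $679.74 = $2844.20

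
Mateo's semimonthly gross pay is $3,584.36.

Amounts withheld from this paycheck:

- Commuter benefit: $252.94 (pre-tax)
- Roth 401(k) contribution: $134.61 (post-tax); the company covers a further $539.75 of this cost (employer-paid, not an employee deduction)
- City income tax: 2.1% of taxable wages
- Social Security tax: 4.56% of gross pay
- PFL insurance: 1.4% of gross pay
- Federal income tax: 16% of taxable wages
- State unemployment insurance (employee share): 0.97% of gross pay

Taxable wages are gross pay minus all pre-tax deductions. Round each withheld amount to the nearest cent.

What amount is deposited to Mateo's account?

$2,345.42

Commuter benefit: $252.94
Taxable wages = $3,584.36 − $252.94 = $3,331.42
City income tax: $3,331.42 × 0.021 = $69.96
Federal income tax: $3,331.42 × 0.16 = $533.03
PFL insurance: $3,584.36 × 0.014 = $50.18
State unemployment insurance (employee share): $3,584.36 × 0.0097 = $34.77
Social Security tax: $3,584.36 × 0.0456 = $163.45
Roth 401(k) contribution: $134.61
(Employer's $539.75 toward Roth 401(k) contribution is not withheld from the employee.)
Total deductions = $252.94 + $69.96 + $533.03 + $50.18 + $34.77 + $163.45 + $134.61 = $1,238.94
Net pay = $3,584.36 − $1,238.94 = $2,345.42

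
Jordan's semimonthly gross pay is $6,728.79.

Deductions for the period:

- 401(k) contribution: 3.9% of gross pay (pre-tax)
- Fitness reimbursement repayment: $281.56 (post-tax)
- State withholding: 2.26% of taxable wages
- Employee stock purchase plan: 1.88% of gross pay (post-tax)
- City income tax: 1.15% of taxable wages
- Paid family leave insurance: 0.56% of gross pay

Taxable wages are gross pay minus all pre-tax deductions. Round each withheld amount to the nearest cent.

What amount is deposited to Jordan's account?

$5,800.13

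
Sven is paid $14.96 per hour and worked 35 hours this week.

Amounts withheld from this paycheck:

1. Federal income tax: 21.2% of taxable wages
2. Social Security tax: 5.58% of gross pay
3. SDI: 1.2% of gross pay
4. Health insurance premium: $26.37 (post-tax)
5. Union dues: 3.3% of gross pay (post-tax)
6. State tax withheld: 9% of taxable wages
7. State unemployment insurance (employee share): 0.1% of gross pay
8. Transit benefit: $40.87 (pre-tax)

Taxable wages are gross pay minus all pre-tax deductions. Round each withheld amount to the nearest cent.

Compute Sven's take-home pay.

Gross pay: 35 × $14.96 = $523.60
Transit benefit: $40.87
Taxable wages = $523.60 − $40.87 = $482.73
Federal income tax: $482.73 × 0.212 = $102.34
State tax withheld: $482.73 × 0.09 = $43.45
SDI: $523.60 × 0.012 = $6.28
Social Security tax: $523.60 × 0.0558 = $29.22
State unemployment insurance (employee share): $523.60 × 0.001 = $0.52
Health insurance premium: $26.37
Union dues: $523.60 × 0.033 = $17.28
Total deductions = $40.87 + $102.34 + $43.45 + $6.28 + $29.22 + $0.52 + $26.37 + $17.28 = $266.33
Net pay = $523.60 − $266.33 = $257.27

$257.27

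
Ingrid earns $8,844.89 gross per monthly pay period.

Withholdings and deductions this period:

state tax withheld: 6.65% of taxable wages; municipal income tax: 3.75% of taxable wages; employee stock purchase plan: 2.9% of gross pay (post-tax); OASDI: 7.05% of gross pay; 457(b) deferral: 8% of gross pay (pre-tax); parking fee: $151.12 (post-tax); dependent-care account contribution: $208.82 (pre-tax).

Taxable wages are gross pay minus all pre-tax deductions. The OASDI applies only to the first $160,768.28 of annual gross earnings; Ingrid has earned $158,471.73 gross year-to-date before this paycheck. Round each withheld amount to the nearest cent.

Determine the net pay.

457(b) deferral: $8,844.89 × 0.08 = $707.59
Dependent-care account contribution: $208.82
Pre-tax total = $707.59 + $208.82 = $916.41
Taxable wages = $8,844.89 − $916.41 = $7,928.48
State tax withheld: $7,928.48 × 0.0665 = $527.24
Municipal income tax: $7,928.48 × 0.0375 = $297.32
OASDI: only $160,768.28 − $158,471.73 = $2,296.55 of this check is subject → $2,296.55 × 0.0705 = $161.91
Employee stock purchase plan: $8,844.89 × 0.029 = $256.50
Parking fee: $151.12
Total deductions = $707.59 + $208.82 + $527.24 + $297.32 + $161.91 + $256.50 + $151.12 = $2,310.50
Net pay = $8,844.89 − $2,310.50 = $6,534.39

$6,534.39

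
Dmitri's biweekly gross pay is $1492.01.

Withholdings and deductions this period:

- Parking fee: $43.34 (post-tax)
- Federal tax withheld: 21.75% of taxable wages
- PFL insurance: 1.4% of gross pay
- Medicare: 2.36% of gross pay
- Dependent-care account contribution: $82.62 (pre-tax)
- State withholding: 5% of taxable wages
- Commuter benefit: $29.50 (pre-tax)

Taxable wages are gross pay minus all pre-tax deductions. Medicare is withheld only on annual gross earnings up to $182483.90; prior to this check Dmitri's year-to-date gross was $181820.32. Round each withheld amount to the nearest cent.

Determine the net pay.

Dependent-care account contribution: $82.62
Commuter benefit: $29.50
Pre-tax total = $82.62 + $29.50 = $112.12
Taxable wages = $1492.01 − $112.12 = $1379.89
Federal tax withheld: $1379.89 × 0.2175 = $300.13
State withholding: $1379.89 × 0.05 = $68.99
Medicare: only $182483.90 − $181820.32 = $663.58 of this check is subject → $663.58 × 0.0236 = $15.66
PFL insurance: $1492.01 × 0.014 = $20.89
Parking fee: $43.34
Total deductions = $82.62 + $29.50 + $300.13 + $68.99 + $15.66 + $20.89 + $43.34 = $561.13
Net pay = $1492.01 − $561.13 = $930.88

$930.88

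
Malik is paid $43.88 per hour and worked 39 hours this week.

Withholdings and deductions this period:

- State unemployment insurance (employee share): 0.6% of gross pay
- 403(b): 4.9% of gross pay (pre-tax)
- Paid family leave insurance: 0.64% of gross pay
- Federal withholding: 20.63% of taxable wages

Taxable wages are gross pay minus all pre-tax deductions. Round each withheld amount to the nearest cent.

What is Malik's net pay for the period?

Gross pay: 39 × $43.88 = $1,711.32
403(b): $1,711.32 × 0.049 = $83.85
Taxable wages = $1,711.32 − $83.85 = $1,627.47
Federal withholding: $1,627.47 × 0.2063 = $335.75
Paid family leave insurance: $1,711.32 × 0.0064 = $10.95
State unemployment insurance (employee share): $1,711.32 × 0.006 = $10.27
Total deductions = $83.85 + $335.75 + $10.95 + $10.27 = $440.82
Net pay = $1,711.32 − $440.82 = $1,270.50

$1,270.50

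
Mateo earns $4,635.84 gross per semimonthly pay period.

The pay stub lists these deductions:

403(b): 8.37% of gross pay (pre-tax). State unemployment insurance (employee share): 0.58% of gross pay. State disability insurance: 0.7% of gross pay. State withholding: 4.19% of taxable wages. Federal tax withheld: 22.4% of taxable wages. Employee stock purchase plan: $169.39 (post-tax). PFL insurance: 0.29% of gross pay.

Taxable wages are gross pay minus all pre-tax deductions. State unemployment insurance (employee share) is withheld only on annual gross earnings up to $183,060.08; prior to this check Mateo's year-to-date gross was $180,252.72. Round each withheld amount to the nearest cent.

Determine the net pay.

$2,886.77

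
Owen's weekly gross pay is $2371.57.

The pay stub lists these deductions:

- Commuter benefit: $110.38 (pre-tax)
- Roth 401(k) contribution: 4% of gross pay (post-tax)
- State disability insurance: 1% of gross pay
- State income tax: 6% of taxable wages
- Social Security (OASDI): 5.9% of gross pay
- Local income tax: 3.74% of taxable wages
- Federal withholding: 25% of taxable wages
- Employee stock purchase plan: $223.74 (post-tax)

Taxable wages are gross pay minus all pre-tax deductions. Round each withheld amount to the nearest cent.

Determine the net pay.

Commuter benefit: $110.38
Taxable wages = $2371.57 − $110.38 = $2261.19
Local income tax: $2261.19 × 0.0374 = $84.57
State income tax: $2261.19 × 0.06 = $135.67
Federal withholding: $2261.19 × 0.25 = $565.30
Social Security (OASDI): $2371.57 × 0.059 = $139.92
State disability insurance: $2371.57 × 0.01 = $23.72
Roth 401(k) contribution: $2371.57 × 0.04 = $94.86
Employee stock purchase plan: $223.74
Total deductions = $110.38 + $84.57 + $135.67 + $565.30 + $139.92 + $23.72 + $94.86 + $223.74 = $1378.16
Net pay = $2371.57 − $1378.16 = $993.41

$993.41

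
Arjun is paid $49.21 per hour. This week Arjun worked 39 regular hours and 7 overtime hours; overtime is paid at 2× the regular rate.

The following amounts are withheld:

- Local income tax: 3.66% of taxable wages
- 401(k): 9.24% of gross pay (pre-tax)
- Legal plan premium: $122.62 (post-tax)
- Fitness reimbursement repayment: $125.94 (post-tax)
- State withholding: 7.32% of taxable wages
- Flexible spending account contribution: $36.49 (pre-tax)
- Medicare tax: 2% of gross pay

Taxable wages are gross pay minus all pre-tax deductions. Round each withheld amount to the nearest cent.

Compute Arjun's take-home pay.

Regular pay: 39 × $49.21 = $1,919.19
Overtime pay: 7 × $49.21 × 2 = $688.94
Gross pay = $1,919.19 + $688.94 = $2,608.13
401(k): $2,608.13 × 0.0924 = $240.99
Flexible spending account contribution: $36.49
Pre-tax total = $240.99 + $36.49 = $277.48
Taxable wages = $2,608.13 − $277.48 = $2,330.65
State withholding: $2,330.65 × 0.0732 = $170.60
Local income tax: $2,330.65 × 0.0366 = $85.30
Medicare tax: $2,608.13 × 0.02 = $52.16
Fitness reimbursement repayment: $125.94
Legal plan premium: $122.62
Total deductions = $240.99 + $36.49 + $170.60 + $85.30 + $52.16 + $125.94 + $122.62 = $834.10
Net pay = $2,608.13 − $834.10 = $1,774.03

$1,774.03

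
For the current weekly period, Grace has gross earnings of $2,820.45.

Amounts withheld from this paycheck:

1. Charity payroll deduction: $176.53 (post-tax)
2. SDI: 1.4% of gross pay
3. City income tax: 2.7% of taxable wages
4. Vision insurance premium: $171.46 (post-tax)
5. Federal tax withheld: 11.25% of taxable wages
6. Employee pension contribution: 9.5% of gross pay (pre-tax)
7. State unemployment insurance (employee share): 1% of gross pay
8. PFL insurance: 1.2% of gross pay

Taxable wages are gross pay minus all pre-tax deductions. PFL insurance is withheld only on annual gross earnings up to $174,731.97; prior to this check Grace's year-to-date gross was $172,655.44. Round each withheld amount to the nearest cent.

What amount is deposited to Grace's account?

$1,755.83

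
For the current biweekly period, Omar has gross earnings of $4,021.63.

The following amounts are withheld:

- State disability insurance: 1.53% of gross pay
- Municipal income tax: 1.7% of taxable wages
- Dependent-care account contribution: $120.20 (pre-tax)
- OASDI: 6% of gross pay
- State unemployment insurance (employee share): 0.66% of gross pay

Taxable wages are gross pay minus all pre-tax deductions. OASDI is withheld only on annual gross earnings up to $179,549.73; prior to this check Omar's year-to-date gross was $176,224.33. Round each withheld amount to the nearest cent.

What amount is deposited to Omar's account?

$3,547.52

Dependent-care account contribution: $120.20
Taxable wages = $4,021.63 − $120.20 = $3,901.43
Municipal income tax: $3,901.43 × 0.017 = $66.32
State disability insurance: $4,021.63 × 0.0153 = $61.53
State unemployment insurance (employee share): $4,021.63 × 0.0066 = $26.54
OASDI: only $179,549.73 − $176,224.33 = $3,325.40 of this check is subject → $3,325.40 × 0.06 = $199.52
Total deductions = $120.20 + $66.32 + $61.53 + $26.54 + $199.52 = $474.11
Net pay = $4,021.63 − $474.11 = $3,547.52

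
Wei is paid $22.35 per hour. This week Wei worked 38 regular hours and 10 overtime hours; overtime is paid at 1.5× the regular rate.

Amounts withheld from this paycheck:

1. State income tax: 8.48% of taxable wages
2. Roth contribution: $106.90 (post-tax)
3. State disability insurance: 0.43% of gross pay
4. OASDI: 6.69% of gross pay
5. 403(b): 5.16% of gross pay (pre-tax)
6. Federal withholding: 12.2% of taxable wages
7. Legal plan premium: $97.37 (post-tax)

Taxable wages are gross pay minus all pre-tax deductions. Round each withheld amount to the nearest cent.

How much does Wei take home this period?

Regular pay: 38 × $22.35 = $849.30
Overtime pay: 10 × $22.35 × 1.5 = $335.25
Gross pay = $849.30 + $335.25 = $1,184.55
403(b): $1,184.55 × 0.0516 = $61.12
Taxable wages = $1,184.55 − $61.12 = $1,123.43
State income tax: $1,123.43 × 0.0848 = $95.27
Federal withholding: $1,123.43 × 0.122 = $137.06
State disability insurance: $1,184.55 × 0.0043 = $5.09
OASDI: $1,184.55 × 0.0669 = $79.25
Roth contribution: $106.90
Legal plan premium: $97.37
Total deductions = $61.12 + $95.27 + $137.06 + $5.09 + $79.25 + $106.90 + $97.37 = $582.06
Net pay = $1,184.55 − $582.06 = $602.49

$602.49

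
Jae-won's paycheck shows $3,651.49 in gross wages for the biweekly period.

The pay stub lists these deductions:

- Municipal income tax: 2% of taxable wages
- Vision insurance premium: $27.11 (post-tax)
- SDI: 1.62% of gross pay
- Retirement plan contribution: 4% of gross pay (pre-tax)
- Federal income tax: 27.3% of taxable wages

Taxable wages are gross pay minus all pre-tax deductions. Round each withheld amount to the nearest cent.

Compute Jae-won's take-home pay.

$2,392.08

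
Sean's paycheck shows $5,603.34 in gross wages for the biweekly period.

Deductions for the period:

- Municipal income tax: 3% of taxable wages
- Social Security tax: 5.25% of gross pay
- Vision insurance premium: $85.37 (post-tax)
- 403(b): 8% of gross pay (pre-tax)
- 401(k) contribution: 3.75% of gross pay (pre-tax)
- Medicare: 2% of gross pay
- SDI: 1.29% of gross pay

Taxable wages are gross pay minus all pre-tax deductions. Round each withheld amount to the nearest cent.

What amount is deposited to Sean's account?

403(b): $5,603.34 × 0.08 = $448.27
401(k) contribution: $5,603.34 × 0.0375 = $210.13
Pre-tax total = $448.27 + $210.13 = $658.40
Taxable wages = $5,603.34 − $658.40 = $4,944.94
Municipal income tax: $4,944.94 × 0.03 = $148.35
SDI: $5,603.34 × 0.0129 = $72.28
Social Security tax: $5,603.34 × 0.0525 = $294.18
Medicare: $5,603.34 × 0.02 = $112.07
Vision insurance premium: $85.37
Total deductions = $448.27 + $210.13 + $148.35 + $72.28 + $294.18 + $112.07 + $85.37 = $1,370.65
Net pay = $5,603.34 − $1,370.65 = $4,232.69

$4,232.69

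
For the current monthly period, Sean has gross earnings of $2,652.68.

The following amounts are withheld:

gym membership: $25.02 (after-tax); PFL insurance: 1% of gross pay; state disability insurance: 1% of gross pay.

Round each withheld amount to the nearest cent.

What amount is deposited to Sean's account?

State disability insurance: $2,652.68 × 0.01 = $26.53
PFL insurance: $2,652.68 × 0.01 = $26.53
Gym membership: $25.02
Total deductions = $26.53 + $26.53 + $25.02 = $78.08
Net pay = $2,652.68 − $78.08 = $2,574.60

$2,574.60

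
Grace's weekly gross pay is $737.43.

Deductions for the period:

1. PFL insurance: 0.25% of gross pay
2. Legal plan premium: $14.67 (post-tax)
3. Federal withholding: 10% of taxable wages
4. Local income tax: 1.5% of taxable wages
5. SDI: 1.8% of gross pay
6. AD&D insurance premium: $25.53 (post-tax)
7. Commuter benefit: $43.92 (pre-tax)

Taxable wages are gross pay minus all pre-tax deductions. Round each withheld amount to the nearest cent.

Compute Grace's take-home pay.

$558.45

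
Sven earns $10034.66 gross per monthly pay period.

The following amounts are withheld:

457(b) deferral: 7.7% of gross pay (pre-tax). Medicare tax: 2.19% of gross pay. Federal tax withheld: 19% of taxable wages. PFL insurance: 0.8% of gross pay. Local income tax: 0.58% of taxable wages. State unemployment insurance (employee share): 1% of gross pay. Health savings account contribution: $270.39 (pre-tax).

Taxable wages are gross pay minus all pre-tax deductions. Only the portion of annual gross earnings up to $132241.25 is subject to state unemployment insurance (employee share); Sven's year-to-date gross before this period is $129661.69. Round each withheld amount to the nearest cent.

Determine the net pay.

457(b) deferral: $10034.66 × 0.077 = $772.67
Health savings account contribution: $270.39
Pre-tax total = $772.67 + $270.39 = $1043.06
Taxable wages = $10034.66 − $1043.06 = $8991.60
Local income tax: $8991.60 × 0.0058 = $52.15
Federal tax withheld: $8991.60 × 0.19 = $1708.40
Medicare tax: $10034.66 × 0.0219 = $219.76
PFL insurance: $10034.66 × 0.008 = $80.28
State unemployment insurance (employee share): only $132241.25 − $129661.69 = $2579.56 of this check is subject → $2579.56 × 0.01 = $25.80
Total deductions = $772.67 + $270.39 + $52.15 + $1708.40 + $219.76 + $80.28 + $25.80 = $3129.45
Net pay = $10034.66 − $3129.45 = $6905.21

$6905.21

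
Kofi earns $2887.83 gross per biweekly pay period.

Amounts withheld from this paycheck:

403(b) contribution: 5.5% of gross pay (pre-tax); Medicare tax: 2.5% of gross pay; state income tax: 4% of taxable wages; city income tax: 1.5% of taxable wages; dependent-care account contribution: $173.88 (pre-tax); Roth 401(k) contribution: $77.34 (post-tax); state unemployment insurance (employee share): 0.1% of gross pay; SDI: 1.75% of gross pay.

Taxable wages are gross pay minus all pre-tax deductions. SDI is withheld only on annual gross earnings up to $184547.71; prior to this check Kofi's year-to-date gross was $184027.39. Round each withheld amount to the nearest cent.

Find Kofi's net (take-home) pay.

$2253.05

Dependent-care account contribution: $173.88
403(b) contribution: $2887.83 × 0.055 = $158.83
Pre-tax total = $173.88 + $158.83 = $332.71
Taxable wages = $2887.83 − $332.71 = $2555.12
City income tax: $2555.12 × 0.015 = $38.33
State income tax: $2555.12 × 0.04 = $102.20
State unemployment insurance (employee share): $2887.83 × 0.001 = $2.89
Medicare tax: $2887.83 × 0.025 = $72.20
SDI: only $184547.71 − $184027.39 = $520.32 of this check is subject → $520.32 × 0.0175 = $9.11
Roth 401(k) contribution: $77.34
Total deductions = $173.88 + $158.83 + $38.33 + $102.20 + $2.89 + $72.20 + $9.11 + $77.34 = $634.78
Net pay = $2887.83 − $634.78 = $2253.05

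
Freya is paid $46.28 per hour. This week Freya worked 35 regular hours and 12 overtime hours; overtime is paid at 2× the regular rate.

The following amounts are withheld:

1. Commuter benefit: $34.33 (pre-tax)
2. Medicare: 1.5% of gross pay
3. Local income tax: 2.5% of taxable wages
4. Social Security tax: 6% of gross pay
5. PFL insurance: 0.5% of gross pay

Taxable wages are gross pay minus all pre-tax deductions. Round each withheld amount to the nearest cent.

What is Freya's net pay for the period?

$2,410.35

Regular pay: 35 × $46.28 = $1,619.80
Overtime pay: 12 × $46.28 × 2 = $1,110.72
Gross pay = $1,619.80 + $1,110.72 = $2,730.52
Commuter benefit: $34.33
Taxable wages = $2,730.52 − $34.33 = $2,696.19
Local income tax: $2,696.19 × 0.025 = $67.40
PFL insurance: $2,730.52 × 0.005 = $13.65
Social Security tax: $2,730.52 × 0.06 = $163.83
Medicare: $2,730.52 × 0.015 = $40.96
Total deductions = $34.33 + $67.40 + $13.65 + $163.83 + $40.96 = $320.17
Net pay = $2,730.52 − $320.17 = $2,410.35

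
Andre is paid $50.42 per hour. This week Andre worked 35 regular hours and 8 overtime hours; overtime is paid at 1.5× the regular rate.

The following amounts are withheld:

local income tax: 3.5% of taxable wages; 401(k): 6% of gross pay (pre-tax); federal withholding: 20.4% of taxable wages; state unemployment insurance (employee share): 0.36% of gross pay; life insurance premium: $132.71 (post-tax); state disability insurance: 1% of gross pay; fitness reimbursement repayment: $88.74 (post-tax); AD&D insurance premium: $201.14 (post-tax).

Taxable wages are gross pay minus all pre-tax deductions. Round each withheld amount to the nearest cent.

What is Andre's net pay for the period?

$1240.36

Regular pay: 35 × $50.42 = $1764.70
Overtime pay: 8 × $50.42 × 1.5 = $605.04
Gross pay = $1764.70 + $605.04 = $2369.74
401(k): $2369.74 × 0.06 = $142.18
Taxable wages = $2369.74 − $142.18 = $2227.56
Federal withholding: $2227.56 × 0.204 = $454.42
Local income tax: $2227.56 × 0.035 = $77.96
State unemployment insurance (employee share): $2369.74 × 0.0036 = $8.53
State disability insurance: $2369.74 × 0.01 = $23.70
AD&D insurance premium: $201.14
Life insurance premium: $132.71
Fitness reimbursement repayment: $88.74
Total deductions = $142.18 + $454.42 + $77.96 + $8.53 + $23.70 + $201.14 + $132.71 + $88.74 = $1129.38
Net pay = $2369.74 − $1129.38 = $1240.36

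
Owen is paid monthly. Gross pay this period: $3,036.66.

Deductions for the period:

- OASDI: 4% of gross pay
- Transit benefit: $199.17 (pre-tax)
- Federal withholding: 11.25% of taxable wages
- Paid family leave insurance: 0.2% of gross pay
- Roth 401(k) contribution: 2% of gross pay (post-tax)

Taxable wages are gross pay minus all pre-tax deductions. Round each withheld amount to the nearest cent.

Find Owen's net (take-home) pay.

Transit benefit: $199.17
Taxable wages = $3,036.66 − $199.17 = $2,837.49
Federal withholding: $2,837.49 × 0.1125 = $319.22
Paid family leave insurance: $3,036.66 × 0.002 = $6.07
OASDI: $3,036.66 × 0.04 = $121.47
Roth 401(k) contribution: $3,036.66 × 0.02 = $60.73
Total deductions = $199.17 + $319.22 + $6.07 + $121.47 + $60.73 = $706.66
Net pay = $3,036.66 − $706.66 = $2,330.00

$2,330.00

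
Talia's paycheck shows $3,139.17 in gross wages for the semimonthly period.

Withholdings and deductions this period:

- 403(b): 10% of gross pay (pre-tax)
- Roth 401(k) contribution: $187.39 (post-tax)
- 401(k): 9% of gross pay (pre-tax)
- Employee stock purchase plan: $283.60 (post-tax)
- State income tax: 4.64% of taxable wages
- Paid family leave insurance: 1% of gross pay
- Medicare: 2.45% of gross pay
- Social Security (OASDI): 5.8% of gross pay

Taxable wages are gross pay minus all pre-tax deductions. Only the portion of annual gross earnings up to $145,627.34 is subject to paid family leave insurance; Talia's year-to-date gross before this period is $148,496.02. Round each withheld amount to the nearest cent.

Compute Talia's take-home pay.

$1,694.77

401(k): $3,139.17 × 0.09 = $282.53
403(b): $3,139.17 × 0.1 = $313.92
Pre-tax total = $282.53 + $313.92 = $596.45
Taxable wages = $3,139.17 − $596.45 = $2,542.72
State income tax: $2,542.72 × 0.0464 = $117.98
Paid family leave insurance: annual cap $145,627.34 already reached (YTD $148,496.02), so $0.00
Social Security (OASDI): $3,139.17 × 0.058 = $182.07
Medicare: $3,139.17 × 0.0245 = $76.91
Employee stock purchase plan: $283.60
Roth 401(k) contribution: $187.39
Total deductions = $282.53 + $313.92 + $117.98 + $0.00 + $182.07 + $76.91 + $283.60 + $187.39 = $1,444.40
Net pay = $3,139.17 − $1,444.40 = $1,694.77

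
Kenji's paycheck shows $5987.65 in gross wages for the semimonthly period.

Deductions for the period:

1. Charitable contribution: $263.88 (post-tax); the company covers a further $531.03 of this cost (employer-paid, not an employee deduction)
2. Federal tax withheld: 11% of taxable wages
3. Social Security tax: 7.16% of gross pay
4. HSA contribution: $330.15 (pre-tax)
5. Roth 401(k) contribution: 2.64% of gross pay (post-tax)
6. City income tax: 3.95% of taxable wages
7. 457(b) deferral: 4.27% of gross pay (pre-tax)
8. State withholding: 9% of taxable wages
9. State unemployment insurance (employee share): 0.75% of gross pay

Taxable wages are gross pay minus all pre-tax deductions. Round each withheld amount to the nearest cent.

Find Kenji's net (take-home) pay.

$3212.52

HSA contribution: $330.15
457(b) deferral: $5987.65 × 0.0427 = $255.67
Pre-tax total = $330.15 + $255.67 = $585.82
Taxable wages = $5987.65 − $585.82 = $5401.83
Federal tax withheld: $5401.83 × 0.11 = $594.20
State withholding: $5401.83 × 0.09 = $486.16
City income tax: $5401.83 × 0.0395 = $213.37
Social Security tax: $5987.65 × 0.0716 = $428.72
State unemployment insurance (employee share): $5987.65 × 0.0075 = $44.91
Roth 401(k) contribution: $5987.65 × 0.0264 = $158.07
Charitable contribution: $263.88
(Employer's $531.03 toward charitable contribution is not withheld from the employee.)
Total deductions = $330.15 + $255.67 + $594.20 + $486.16 + $213.37 + $428.72 + $44.91 + $158.07 + $263.88 = $2775.13
Net pay = $5987.65 − $2775.13 = $3212.52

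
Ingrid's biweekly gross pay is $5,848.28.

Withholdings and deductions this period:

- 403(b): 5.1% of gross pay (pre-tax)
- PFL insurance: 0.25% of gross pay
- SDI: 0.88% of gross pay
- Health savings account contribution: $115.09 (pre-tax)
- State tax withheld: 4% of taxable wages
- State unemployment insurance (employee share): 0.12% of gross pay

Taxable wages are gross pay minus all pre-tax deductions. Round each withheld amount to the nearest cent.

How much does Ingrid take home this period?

Health savings account contribution: $115.09
403(b): $5,848.28 × 0.051 = $298.26
Pre-tax total = $115.09 + $298.26 = $413.35
Taxable wages = $5,848.28 − $413.35 = $5,434.93
State tax withheld: $5,434.93 × 0.04 = $217.40
State unemployment insurance (employee share): $5,848.28 × 0.0012 = $7.02
PFL insurance: $5,848.28 × 0.0025 = $14.62
SDI: $5,848.28 × 0.0088 = $51.46
Total deductions = $115.09 + $298.26 + $217.40 + $7.02 + $14.62 + $51.46 = $703.85
Net pay = $5,848.28 − $703.85 = $5,144.43

$5,144.43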